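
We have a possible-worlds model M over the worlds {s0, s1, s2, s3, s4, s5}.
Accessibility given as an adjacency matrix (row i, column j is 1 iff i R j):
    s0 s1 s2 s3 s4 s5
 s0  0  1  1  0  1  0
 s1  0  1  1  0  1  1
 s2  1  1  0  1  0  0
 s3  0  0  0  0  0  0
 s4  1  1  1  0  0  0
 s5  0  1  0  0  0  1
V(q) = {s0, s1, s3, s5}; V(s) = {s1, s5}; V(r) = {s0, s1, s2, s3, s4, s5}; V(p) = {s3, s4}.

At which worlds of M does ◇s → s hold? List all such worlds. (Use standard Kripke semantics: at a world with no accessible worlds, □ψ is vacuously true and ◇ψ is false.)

Let φ = ◇s → s. Evaluate φ at each world:
  s0 (successors {s1, s2, s4}): φ is false.
  s1 (successors {s1, s2, s4, s5}): φ is true.
  s2 (successors {s0, s1, s3}): φ is false.
  s3 (successors ∅): φ is true.
  s4 (successors {s0, s1, s2}): φ is false.
  s5 (successors {s1, s5}): φ is true.
For instance, at s4:
  At s4: ◇s is true, s is false, so ◇s → s is false.
    At s4: ◇s requires s at some successor in {s0, s1, s2}.
      s holds at s1, so ◇s is true at s4.
Satisfying worlds: {s1, s3, s5}

s1, s3, s5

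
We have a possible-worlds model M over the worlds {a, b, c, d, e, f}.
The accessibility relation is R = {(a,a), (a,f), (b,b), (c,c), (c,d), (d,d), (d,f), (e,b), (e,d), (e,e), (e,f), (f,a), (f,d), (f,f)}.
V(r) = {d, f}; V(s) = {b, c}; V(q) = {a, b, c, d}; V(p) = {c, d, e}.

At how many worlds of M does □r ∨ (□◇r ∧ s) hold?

2

Let φ = □r ∨ (□◇r ∧ s). Evaluate φ at each world:
  a (successors {a, f}): φ is false.
  b (successors {b}): φ is false.
  c (successors {c, d}): φ is true.
  d (successors {d, f}): φ is true.
  e (successors {b, d, e, f}): φ is false.
  f (successors {a, d, f}): φ is false.
For instance, at d:
  At d: □r is true, □◇r ∧ s is false, so □r ∨ (□◇r ∧ s) is true.
    At d: □r requires r at every successor {d, f}.
      At d: r is true.
      At f: r is true.
    So □r is true at d.
    At d: □◇r is true, s is false, so □◇r ∧ s is false.
      At d: □◇r requires ◇r at every successor {d, f}.
        At d: ◇r is true.
        At f: ◇r is true.
      So □◇r is true at d.
Satisfying worlds: {c, d}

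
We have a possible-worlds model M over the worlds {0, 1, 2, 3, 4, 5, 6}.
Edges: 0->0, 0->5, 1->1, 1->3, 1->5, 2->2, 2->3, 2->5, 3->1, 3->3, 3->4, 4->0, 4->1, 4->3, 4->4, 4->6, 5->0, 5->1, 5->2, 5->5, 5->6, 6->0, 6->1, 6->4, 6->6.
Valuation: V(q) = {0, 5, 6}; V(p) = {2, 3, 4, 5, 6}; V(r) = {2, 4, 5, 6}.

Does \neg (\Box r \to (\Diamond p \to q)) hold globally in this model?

No

Recall that \Box ψ holds at a world iff ψ holds at every accessible world, and \Diamond ψ holds iff ψ holds at some accessible world.
Let φ = \neg (\Box r \to (\Diamond p \to q)). Evaluate φ at each world:
  0 (successors {0, 5}): φ is false.
  1 (successors {1, 3, 5}): φ is false.
  2 (successors {2, 3, 5}): φ is false.
  3 (successors {1, 3, 4}): φ is false.
  4 (successors {0, 1, 3, 4, 6}): φ is false.
  5 (successors {0, 1, 2, 5, 6}): φ is false.
  6 (successors {0, 1, 4, 6}): φ is false.
Detail at 0 (counterexample):
  At 0: \Box r \to (\Diamond p \to q) is true, so \neg (\Box r \to (\Diamond p \to q)) is false.
    At 0: \Box r is false, \Diamond p \to q is true, so \Box r \to (\Diamond p \to q) is true.
      At 0: \Box r requires r at every successor {0, 5}.
        r fails at 0, so \Box r is false at 0.
      At 0: \Diamond p is true, q is true, so \Diamond p \to q is true.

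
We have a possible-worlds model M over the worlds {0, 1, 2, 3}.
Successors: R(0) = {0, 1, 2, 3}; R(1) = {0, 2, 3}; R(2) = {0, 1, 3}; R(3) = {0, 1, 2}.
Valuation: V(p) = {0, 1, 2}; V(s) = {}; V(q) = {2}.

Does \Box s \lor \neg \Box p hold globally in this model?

Let φ = \Box s \lor \neg \Box p. Evaluate φ at each world:
  0 (successors {0, 1, 2, 3}): φ is true.
  1 (successors {0, 2, 3}): φ is true.
  2 (successors {0, 1, 3}): φ is true.
  3 (successors {0, 1, 2}): φ is false.
Detail at 3 (counterexample):
  At 3: \Box s is false, \neg \Box p is false, so \Box s \lor \neg \Box p is false.
    At 3: \Box s requires s at every successor {0, 1, 2}.
      s fails at 0, so \Box s is false at 3.
    At 3: \Box p is true, so \neg \Box p is false.
      At 3: \Box p requires p at every successor {0, 1, 2}.
        At 0: p is true.
        At 1: p is true.
        At 2: p is true.
      So \Box p is true at 3.

No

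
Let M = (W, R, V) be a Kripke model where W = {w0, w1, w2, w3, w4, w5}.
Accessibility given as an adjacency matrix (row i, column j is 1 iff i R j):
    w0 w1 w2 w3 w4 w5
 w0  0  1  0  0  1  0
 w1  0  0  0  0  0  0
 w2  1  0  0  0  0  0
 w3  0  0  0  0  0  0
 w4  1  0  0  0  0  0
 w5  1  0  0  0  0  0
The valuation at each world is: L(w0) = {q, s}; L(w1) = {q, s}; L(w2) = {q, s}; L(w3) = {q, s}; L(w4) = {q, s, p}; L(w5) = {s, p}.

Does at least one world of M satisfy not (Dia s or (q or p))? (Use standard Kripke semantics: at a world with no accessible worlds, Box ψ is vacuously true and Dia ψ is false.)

Recall that Dia ψ holds at a world iff ψ holds at some accessible world.
Let φ = not (Dia s or (q or p)). Evaluate φ at each world:
  w0 (successors {w1, w4}): φ is false.
  w1 (successors ∅): φ is false.
  w2 (successors {w0}): φ is false.
  w3 (successors ∅): φ is false.
  w4 (successors {w0}): φ is false.
  w5 (successors {w0}): φ is false.
For instance, at w2:
  At w2: Dia s or (q or p) is true, so not (Dia s or (q or p)) is false.
    At w2: Dia s is true, q or p is true, so Dia s or (q or p) is true.
      At w2: Dia s requires s at some successor in {w0}.
        s holds at w0, so Dia s is true at w2.

No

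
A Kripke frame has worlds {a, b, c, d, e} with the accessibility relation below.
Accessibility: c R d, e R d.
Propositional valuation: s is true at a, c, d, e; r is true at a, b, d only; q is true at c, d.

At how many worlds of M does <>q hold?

2

Let φ = <>q. Evaluate φ at each world:
  a (successors ∅): φ is false.
  b (successors ∅): φ is false.
  c (successors {d}): φ is true.
  d (successors ∅): φ is false.
  e (successors {d}): φ is true.
For instance, at c:
  At c: <>q requires q at some successor in {d}.
    q holds at d, so <>q is true at c.
Satisfying worlds: {c, e}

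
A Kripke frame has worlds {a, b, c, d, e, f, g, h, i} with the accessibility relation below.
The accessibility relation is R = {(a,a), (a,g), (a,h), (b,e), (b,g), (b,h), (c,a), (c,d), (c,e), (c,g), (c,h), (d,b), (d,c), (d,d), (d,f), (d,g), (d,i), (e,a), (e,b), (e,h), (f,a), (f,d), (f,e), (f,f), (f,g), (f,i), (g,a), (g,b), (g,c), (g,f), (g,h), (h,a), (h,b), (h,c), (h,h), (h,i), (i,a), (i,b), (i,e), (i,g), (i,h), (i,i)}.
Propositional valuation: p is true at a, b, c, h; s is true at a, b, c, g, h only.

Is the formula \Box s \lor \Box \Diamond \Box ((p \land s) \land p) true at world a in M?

Yes

At a: \Box s is true, \Box \Diamond \Box ((p \land s) \land p) is false, so \Box s \lor \Box \Diamond \Box ((p \land s) \land p) is true.
  At a: \Box s requires s at every successor {a, g, h}.
    At a: s is true.
    At g: s is true.
    At h: s is true.
  So \Box s is true at a.
  At a: \Box \Diamond \Box ((p \land s) \land p) requires \Diamond \Box ((p \land s) \land p) at every successor {a, g, h}.
    \Diamond \Box ((p \land s) \land p) fails at a, so \Box \Diamond \Box ((p \land s) \land p) is false at a.
      At a: \Diamond \Box ((p \land s) \land p) requires \Box ((p \land s) \land p) at some successor in {a, g, h}.
        At a: \Box ((p \land s) \land p) is false.
        At g: \Box ((p \land s) \land p) is false.
        At h: \Box ((p \land s) \land p) is false.
      So \Diamond \Box ((p \land s) \land p) is false at a.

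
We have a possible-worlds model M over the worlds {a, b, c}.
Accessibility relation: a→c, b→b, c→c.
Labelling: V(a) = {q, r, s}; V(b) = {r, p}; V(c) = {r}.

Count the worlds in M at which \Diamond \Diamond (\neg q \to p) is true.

1

Recall that \Diamond ψ holds at a world iff ψ holds at some accessible world.
Let φ = \Diamond \Diamond (\neg q \to p). Evaluate φ at each world:
  a (successors {c}): φ is false.
  b (successors {b}): φ is true.
  c (successors {c}): φ is false.
For instance, at b:
  At b: \Diamond \Diamond (\neg q \to p) requires \Diamond (\neg q \to p) at some successor in {b}.
    \Diamond (\neg q \to p) holds at b, so \Diamond \Diamond (\neg q \to p) is true at b.
      At b: \Diamond (\neg q \to p) requires \neg q \to p at some successor in {b}.
        \neg q \to p holds at b, so \Diamond (\neg q \to p) is true at b.
Satisfying worlds: {b}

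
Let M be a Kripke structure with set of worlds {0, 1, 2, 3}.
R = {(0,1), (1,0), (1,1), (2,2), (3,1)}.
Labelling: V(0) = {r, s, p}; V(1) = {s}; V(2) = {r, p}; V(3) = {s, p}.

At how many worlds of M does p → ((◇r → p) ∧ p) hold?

Let φ = p → ((◇r → p) ∧ p). Evaluate φ at each world:
  0 (successors {1}): φ is true.
  1 (successors {0, 1}): φ is true.
  2 (successors {2}): φ is true.
  3 (successors {1}): φ is true.
For instance, at 1:
  At 1: p is false, (◇r → p) ∧ p is false, so p → ((◇r → p) ∧ p) is true.
    At 1: ◇r → p is false, p is false, so (◇r → p) ∧ p is false.
      At 1: ◇r is true, p is false, so ◇r → p is false.
Satisfying worlds: {0, 1, 2, 3}

4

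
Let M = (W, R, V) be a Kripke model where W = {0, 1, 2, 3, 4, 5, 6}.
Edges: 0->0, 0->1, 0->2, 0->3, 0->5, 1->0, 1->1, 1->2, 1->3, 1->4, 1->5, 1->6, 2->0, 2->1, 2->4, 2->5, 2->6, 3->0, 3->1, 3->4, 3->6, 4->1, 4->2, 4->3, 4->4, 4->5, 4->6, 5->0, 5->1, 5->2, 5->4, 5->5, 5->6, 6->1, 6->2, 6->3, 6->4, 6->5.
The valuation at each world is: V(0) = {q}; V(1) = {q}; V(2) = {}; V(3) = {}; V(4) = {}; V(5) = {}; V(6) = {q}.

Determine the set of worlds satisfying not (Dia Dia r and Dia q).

Let φ = not (Dia Dia r and Dia q). Evaluate φ at each world:
  0 (successors {0, 1, 2, 3, 5}): φ is true.
  1 (successors {0, 1, 2, 3, 4, 5, 6}): φ is true.
  2 (successors {0, 1, 4, 5, 6}): φ is true.
  3 (successors {0, 1, 4, 6}): φ is true.
  4 (successors {1, 2, 3, 4, 5, 6}): φ is true.
  5 (successors {0, 1, 2, 4, 5, 6}): φ is true.
  6 (successors {1, 2, 3, 4, 5}): φ is true.
For instance, at 0:
  At 0: Dia Dia r and Dia q is false, so not (Dia Dia r and Dia q) is true.
    At 0: Dia Dia r is false, Dia q is true, so Dia Dia r and Dia q is false.
      At 0: Dia Dia r requires Dia r at some successor in {0, 1, 2, 3, 5}.
        At 0: Dia r is false.
        At 1: Dia r is false.
        At 2: Dia r is false.
        At 3: Dia r is false.
        At 5: Dia r is false.
      So Dia Dia r is false at 0.
      At 0: Dia q requires q at some successor in {0, 1, 2, 3, 5}.
        q holds at 0, so Dia q is true at 0.
Satisfying worlds: {0, 1, 2, 3, 4, 5, 6}

0, 1, 2, 3, 4, 5, 6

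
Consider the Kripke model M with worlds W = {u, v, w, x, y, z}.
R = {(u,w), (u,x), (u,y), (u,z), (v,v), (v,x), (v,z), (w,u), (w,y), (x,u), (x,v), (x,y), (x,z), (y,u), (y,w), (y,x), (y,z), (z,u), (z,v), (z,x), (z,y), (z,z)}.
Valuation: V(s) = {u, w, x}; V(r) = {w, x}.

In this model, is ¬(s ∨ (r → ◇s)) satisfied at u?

At u: s ∨ (r → ◇s) is true, so ¬(s ∨ (r → ◇s)) is false.
  At u: s is true, r → ◇s is true, so s ∨ (r → ◇s) is true.
    At u: r is false, ◇s is true, so r → ◇s is true.
      At u: ◇s requires s at some successor in {w, x, y, z}.
        s holds at w, so ◇s is true at u.

No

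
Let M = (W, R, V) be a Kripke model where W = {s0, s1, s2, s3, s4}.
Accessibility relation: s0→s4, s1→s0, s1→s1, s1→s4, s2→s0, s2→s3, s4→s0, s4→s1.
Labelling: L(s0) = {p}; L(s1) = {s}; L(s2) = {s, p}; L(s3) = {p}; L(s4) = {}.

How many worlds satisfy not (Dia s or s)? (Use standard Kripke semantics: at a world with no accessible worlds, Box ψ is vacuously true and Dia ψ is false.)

Recall that Dia ψ holds at a world iff ψ holds at some accessible world.
Let φ = not (Dia s or s). Evaluate φ at each world:
  s0 (successors {s4}): φ is true.
  s1 (successors {s0, s1, s4}): φ is false.
  s2 (successors {s0, s3}): φ is false.
  s3 (successors ∅): φ is true.
  s4 (successors {s0, s1}): φ is false.
For instance, at s4:
  At s4: Dia s or s is true, so not (Dia s or s) is false.
    At s4: Dia s is true, s is false, so Dia s or s is true.
      At s4: Dia s requires s at some successor in {s0, s1}.
        s holds at s1, so Dia s is true at s4.
Satisfying worlds: {s0, s3}

2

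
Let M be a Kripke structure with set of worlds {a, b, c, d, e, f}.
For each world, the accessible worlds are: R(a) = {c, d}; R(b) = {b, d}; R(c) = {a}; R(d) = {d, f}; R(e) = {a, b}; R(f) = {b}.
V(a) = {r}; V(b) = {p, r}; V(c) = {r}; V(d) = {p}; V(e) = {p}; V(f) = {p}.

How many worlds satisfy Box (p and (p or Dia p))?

3

Let φ = Box (p and (p or Dia p)). Evaluate φ at each world:
  a (successors {c, d}): φ is false.
  b (successors {b, d}): φ is true.
  c (successors {a}): φ is false.
  d (successors {d, f}): φ is true.
  e (successors {a, b}): φ is false.
  f (successors {b}): φ is true.
For instance, at a:
  At a: Box (p and (p or Dia p)) requires p and (p or Dia p) at every successor {c, d}.
    p and (p or Dia p) fails at c, so Box (p and (p or Dia p)) is false at a.
      At c: p is false, p or Dia p is false, so p and (p or Dia p) is false.
Satisfying worlds: {b, d, f}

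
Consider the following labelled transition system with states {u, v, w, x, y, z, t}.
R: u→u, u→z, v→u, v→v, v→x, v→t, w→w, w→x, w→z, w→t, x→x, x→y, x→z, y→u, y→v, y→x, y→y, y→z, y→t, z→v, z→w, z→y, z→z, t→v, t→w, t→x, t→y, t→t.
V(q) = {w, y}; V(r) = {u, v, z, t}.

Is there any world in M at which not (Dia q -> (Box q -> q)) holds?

No

Let φ = not (Dia q -> (Box q -> q)). Evaluate φ at each world:
  u (successors {u, z}): φ is false.
  v (successors {u, v, x, t}): φ is false.
  w (successors {w, x, z, t}): φ is false.
  x (successors {x, y, z}): φ is false.
  y (successors {u, v, x, y, z, t}): φ is false.
  z (successors {v, w, y, z}): φ is false.
  t (successors {v, w, x, y, t}): φ is false.
For instance, at z:
  At z: Dia q -> (Box q -> q) is true, so not (Dia q -> (Box q -> q)) is false.
    At z: Dia q is true, Box q -> q is true, so Dia q -> (Box q -> q) is true.
      At z: Dia q requires q at some successor in {v, w, y, z}.
        q holds at w, so Dia q is true at z.
      At z: Box q is false, q is false, so Box q -> q is true.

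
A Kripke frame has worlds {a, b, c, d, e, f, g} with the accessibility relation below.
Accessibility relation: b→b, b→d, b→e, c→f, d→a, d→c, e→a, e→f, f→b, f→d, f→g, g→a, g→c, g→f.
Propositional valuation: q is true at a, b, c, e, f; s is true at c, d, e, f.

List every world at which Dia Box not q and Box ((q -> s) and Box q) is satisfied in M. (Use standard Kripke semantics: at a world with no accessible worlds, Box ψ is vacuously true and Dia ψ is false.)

Recall that Box ψ holds at a world iff ψ holds at every accessible world, and Dia ψ holds iff ψ holds at some accessible world.
Let φ = Dia Box not q and Box ((q -> s) and Box q). Evaluate φ at each world:
  a (successors ∅): φ is false.
  b (successors {b, d, e}): φ is false.
  c (successors {f}): φ is false.
  d (successors {a, c}): φ is false.
  e (successors {a, f}): φ is false.
  f (successors {b, d, g}): φ is false.
  g (successors {a, c, f}): φ is false.
For instance, at e:
  At e: Dia Box not q is true, Box ((q -> s) and Box q) is false, so Dia Box not q and Box ((q -> s) and Box q) is false.
    At e: Dia Box not q requires Box not q at some successor in {a, f}.
      Box not q holds at a, so Dia Box not q is true at e.
    At e: Box ((q -> s) and Box q) requires (q -> s) and Box q at every successor {a, f}.
      (q -> s) and Box q fails at a, so Box ((q -> s) and Box q) is false at e.
Satisfying worlds: none.

none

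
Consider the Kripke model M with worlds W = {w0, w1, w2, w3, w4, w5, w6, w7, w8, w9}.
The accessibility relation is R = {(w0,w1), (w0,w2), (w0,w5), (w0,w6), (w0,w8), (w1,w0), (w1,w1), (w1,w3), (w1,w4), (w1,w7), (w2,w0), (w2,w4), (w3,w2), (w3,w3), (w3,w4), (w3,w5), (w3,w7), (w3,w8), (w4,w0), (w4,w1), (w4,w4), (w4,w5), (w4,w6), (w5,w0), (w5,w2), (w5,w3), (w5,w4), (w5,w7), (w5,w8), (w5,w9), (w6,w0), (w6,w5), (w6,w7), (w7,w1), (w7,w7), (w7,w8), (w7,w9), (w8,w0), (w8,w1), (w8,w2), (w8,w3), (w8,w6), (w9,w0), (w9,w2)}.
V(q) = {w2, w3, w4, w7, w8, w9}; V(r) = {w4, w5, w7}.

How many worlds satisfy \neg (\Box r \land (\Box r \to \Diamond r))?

10

Let φ = \neg (\Box r \land (\Box r \to \Diamond r)). Evaluate φ at each world:
  w0 (successors {w1, w2, w5, w6, w8}): φ is true.
  w1 (successors {w0, w1, w3, w4, w7}): φ is true.
  w2 (successors {w0, w4}): φ is true.
  w3 (successors {w2, w3, w4, w5, w7, w8}): φ is true.
  w4 (successors {w0, w1, w4, w5, w6}): φ is true.
  w5 (successors {w0, w2, w3, w4, w7, w8, w9}): φ is true.
  w6 (successors {w0, w5, w7}): φ is true.
  w7 (successors {w1, w7, w8, w9}): φ is true.
  w8 (successors {w0, w1, w2, w3, w6}): φ is true.
  w9 (successors {w0, w2}): φ is true.
For instance, at w5:
  At w5: \Box r \land (\Box r \to \Diamond r) is false, so \neg (\Box r \land (\Box r \to \Diamond r)) is true.
    At w5: \Box r is false, \Box r \to \Diamond r is true, so \Box r \land (\Box r \to \Diamond r) is false.
      At w5: \Box r requires r at every successor {w0, w2, w3, w4, w7, w8, w9}.
        r fails at w0, so \Box r is false at w5.
      At w5: \Box r is false, \Diamond r is true, so \Box r \to \Diamond r is true.
Satisfying worlds: {w0, w1, w2, w3, w4, w5, w6, w7, w8, w9}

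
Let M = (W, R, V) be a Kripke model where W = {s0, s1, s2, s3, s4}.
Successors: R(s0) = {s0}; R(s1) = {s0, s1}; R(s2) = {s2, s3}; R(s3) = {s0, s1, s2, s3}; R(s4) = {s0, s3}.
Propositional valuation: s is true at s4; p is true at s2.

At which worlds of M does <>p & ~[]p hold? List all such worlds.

Recall that []ψ holds at a world iff ψ holds at every accessible world, and <>ψ holds iff ψ holds at some accessible world.
Let φ = <>p & ~[]p. Evaluate φ at each world:
  s0 (successors {s0}): φ is false.
  s1 (successors {s0, s1}): φ is false.
  s2 (successors {s2, s3}): φ is true.
  s3 (successors {s0, s1, s2, s3}): φ is true.
  s4 (successors {s0, s3}): φ is false.
For instance, at s3:
  At s3: <>p is true, ~[]p is true, so <>p & ~[]p is true.
    At s3: <>p requires p at some successor in {s0, s1, s2, s3}.
      p holds at s2, so <>p is true at s3.
    At s3: []p is false, so ~[]p is true.
      At s3: []p requires p at every successor {s0, s1, s2, s3}.
        p fails at s0, so []p is false at s3.
Satisfying worlds: {s2, s3}

s2, s3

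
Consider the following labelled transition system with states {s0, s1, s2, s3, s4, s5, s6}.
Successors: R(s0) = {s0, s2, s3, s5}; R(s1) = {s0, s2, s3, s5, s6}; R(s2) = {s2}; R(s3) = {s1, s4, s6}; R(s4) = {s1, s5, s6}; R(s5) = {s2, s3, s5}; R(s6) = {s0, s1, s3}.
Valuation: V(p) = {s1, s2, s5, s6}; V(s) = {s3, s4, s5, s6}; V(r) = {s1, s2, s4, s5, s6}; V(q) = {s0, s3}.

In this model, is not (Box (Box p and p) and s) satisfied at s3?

At s3: Box (Box p and p) and s is false, so not (Box (Box p and p) and s) is true.
  At s3: Box (Box p and p) is false, s is true, so Box (Box p and p) and s is false.
    At s3: Box (Box p and p) requires Box p and p at every successor {s1, s4, s6}.
      Box p and p fails at s1, so Box (Box p and p) is false at s3.

Yes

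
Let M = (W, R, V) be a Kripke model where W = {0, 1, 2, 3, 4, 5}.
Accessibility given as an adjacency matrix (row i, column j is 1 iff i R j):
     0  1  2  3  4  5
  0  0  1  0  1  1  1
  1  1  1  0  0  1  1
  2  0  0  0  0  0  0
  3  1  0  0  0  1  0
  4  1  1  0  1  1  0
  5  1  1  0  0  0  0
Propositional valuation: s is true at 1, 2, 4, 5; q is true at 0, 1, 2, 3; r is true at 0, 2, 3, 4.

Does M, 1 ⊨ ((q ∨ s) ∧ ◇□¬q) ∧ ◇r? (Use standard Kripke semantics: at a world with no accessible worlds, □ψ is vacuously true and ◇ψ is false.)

Recall that □ψ holds at a world iff ψ holds at every accessible world, and ◇ψ holds iff ψ holds at some accessible world.
At 1: (q ∨ s) ∧ ◇□¬q is false, ◇r is true, so ((q ∨ s) ∧ ◇□¬q) ∧ ◇r is false.
  At 1: q ∨ s is true, ◇□¬q is false, so (q ∨ s) ∧ ◇□¬q is false.
    At 1: ◇□¬q requires □¬q at some successor in {0, 1, 4, 5}.
      At 0: □¬q is false.
      At 1: □¬q is false.
      At 4: □¬q is false.
      At 5: □¬q is false.
    So ◇□¬q is false at 1.
  At 1: ◇r requires r at some successor in {0, 1, 4, 5}.
    r holds at 0, so ◇r is true at 1.

No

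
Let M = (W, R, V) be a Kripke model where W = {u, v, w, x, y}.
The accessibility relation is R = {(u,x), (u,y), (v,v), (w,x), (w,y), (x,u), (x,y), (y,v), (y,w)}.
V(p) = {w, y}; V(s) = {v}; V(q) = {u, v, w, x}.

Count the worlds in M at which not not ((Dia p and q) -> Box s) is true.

Let φ = not not ((Dia p and q) -> Box s). Evaluate φ at each world:
  u (successors {x, y}): φ is false.
  v (successors {v}): φ is true.
  w (successors {x, y}): φ is false.
  x (successors {u, y}): φ is false.
  y (successors {v, w}): φ is true.
For instance, at w:
  At w: not ((Dia p and q) -> Box s) is true, so not not ((Dia p and q) -> Box s) is false.
    At w: (Dia p and q) -> Box s is false, so not ((Dia p and q) -> Box s) is true.
      At w: Dia p and q is true, Box s is false, so (Dia p and q) -> Box s is false.
Satisfying worlds: {v, y}

2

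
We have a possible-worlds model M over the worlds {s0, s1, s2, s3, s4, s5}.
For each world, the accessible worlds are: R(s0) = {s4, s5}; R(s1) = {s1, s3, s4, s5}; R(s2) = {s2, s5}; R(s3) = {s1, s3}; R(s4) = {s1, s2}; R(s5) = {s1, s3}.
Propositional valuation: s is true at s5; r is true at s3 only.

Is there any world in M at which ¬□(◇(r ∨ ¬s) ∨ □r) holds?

No

Let φ = ¬□(◇(r ∨ ¬s) ∨ □r). Evaluate φ at each world:
  s0 (successors {s4, s5}): φ is false.
  s1 (successors {s1, s3, s4, s5}): φ is false.
  s2 (successors {s2, s5}): φ is false.
  s3 (successors {s1, s3}): φ is false.
  s4 (successors {s1, s2}): φ is false.
  s5 (successors {s1, s3}): φ is false.
For instance, at s2:
  At s2: □(◇(r ∨ ¬s) ∨ □r) is true, so ¬□(◇(r ∨ ¬s) ∨ □r) is false.
    At s2: □(◇(r ∨ ¬s) ∨ □r) requires ◇(r ∨ ¬s) ∨ □r at every successor {s2, s5}.
      At s2: ◇(r ∨ ¬s) ∨ □r is true.
      At s5: ◇(r ∨ ¬s) ∨ □r is true.
    So □(◇(r ∨ ¬s) ∨ □r) is true at s2.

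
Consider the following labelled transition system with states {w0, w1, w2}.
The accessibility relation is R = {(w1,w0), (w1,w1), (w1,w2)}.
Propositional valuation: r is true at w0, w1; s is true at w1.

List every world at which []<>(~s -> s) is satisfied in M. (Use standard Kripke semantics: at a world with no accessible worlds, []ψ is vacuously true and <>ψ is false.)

Let φ = []<>(~s -> s). Evaluate φ at each world:
  w0 (successors ∅): φ is true.
  w1 (successors {w0, w1, w2}): φ is false.
  w2 (successors ∅): φ is true.
For instance, at w1:
  At w1: []<>(~s -> s) requires <>(~s -> s) at every successor {w0, w1, w2}.
    <>(~s -> s) fails at w0, so []<>(~s -> s) is false at w1.
      At w0: no accessible worlds, so <>(~s -> s) is false.
Satisfying worlds: {w0, w2}

w0, w2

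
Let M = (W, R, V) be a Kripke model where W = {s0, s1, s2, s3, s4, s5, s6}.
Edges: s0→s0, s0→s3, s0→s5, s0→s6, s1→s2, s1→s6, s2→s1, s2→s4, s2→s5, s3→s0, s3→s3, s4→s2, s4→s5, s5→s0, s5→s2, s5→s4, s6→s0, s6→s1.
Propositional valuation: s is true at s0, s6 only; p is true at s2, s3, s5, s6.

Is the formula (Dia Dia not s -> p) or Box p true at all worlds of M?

No

Let φ = (Dia Dia not s -> p) or Box p. Evaluate φ at each world:
  s0 (successors {s0, s3, s5, s6}): φ is false.
  s1 (successors {s2, s6}): φ is true.
  s2 (successors {s1, s4, s5}): φ is true.
  s3 (successors {s0, s3}): φ is true.
  s4 (successors {s2, s5}): φ is true.
  s5 (successors {s0, s2, s4}): φ is true.
  s6 (successors {s0, s1}): φ is true.
Detail at s0 (counterexample):
  At s0: Dia Dia not s -> p is false, Box p is false, so (Dia Dia not s -> p) or Box p is false.
    At s0: Dia Dia not s is true, p is false, so Dia Dia not s -> p is false.
      At s0: Dia Dia not s requires Dia not s at some successor in {s0, s3, s5, s6}.
        Dia not s holds at s0, so Dia Dia not s is true at s0.
    At s0: Box p requires p at every successor {s0, s3, s5, s6}.
      p fails at s0, so Box p is false at s0.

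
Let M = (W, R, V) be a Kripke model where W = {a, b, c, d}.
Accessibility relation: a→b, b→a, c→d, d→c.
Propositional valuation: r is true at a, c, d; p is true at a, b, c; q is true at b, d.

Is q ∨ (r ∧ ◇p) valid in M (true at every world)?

No

Let φ = q ∨ (r ∧ ◇p). Evaluate φ at each world:
  a (successors {b}): φ is true.
  b (successors {a}): φ is true.
  c (successors {d}): φ is false.
  d (successors {c}): φ is true.
Detail at c (counterexample):
  At c: q is false, r ∧ ◇p is false, so q ∨ (r ∧ ◇p) is false.
    At c: r is true, ◇p is false, so r ∧ ◇p is false.
      At c: ◇p requires p at some successor in {d}.
        At d: p is false.
      So ◇p is false at c.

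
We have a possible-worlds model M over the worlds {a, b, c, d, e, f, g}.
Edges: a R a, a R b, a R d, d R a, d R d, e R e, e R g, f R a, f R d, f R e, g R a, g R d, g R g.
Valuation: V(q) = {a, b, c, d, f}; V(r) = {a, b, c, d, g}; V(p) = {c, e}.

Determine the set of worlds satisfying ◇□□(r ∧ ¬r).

a

Let φ = ◇□□(r ∧ ¬r). Evaluate φ at each world:
  a (successors {a, b, d}): φ is true.
  b (successors ∅): φ is false.
  c (successors ∅): φ is false.
  d (successors {a, d}): φ is false.
  e (successors {e, g}): φ is false.
  f (successors {a, d, e}): φ is false.
  g (successors {a, d, g}): φ is false.
For instance, at a:
  At a: ◇□□(r ∧ ¬r) requires □□(r ∧ ¬r) at some successor in {a, b, d}.
    □□(r ∧ ¬r) holds at b, so ◇□□(r ∧ ¬r) is true at a.
      At b: no accessible worlds, so □□(r ∧ ¬r) holds vacuously.
Satisfying worlds: {a}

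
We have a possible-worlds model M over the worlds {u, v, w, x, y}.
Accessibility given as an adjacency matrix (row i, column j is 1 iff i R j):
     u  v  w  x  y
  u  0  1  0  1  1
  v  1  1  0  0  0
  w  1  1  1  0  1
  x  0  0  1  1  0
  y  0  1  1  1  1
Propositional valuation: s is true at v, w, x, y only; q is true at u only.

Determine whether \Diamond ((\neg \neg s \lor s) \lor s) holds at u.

Yes

At u: \Diamond ((\neg \neg s \lor s) \lor s) requires (\neg \neg s \lor s) \lor s at some successor in {v, x, y}.
  (\neg \neg s \lor s) \lor s holds at v, so \Diamond ((\neg \neg s \lor s) \lor s) is true at u.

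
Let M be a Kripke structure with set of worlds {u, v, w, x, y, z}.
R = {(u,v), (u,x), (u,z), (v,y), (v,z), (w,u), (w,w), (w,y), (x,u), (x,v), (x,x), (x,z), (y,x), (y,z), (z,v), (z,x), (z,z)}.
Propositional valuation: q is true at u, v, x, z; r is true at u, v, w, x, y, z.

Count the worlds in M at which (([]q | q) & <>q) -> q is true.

Let φ = (([]q | q) & <>q) -> q. Evaluate φ at each world:
  u (successors {v, x, z}): φ is true.
  v (successors {y, z}): φ is true.
  w (successors {u, w, y}): φ is true.
  x (successors {u, v, x, z}): φ is true.
  y (successors {x, z}): φ is false.
  z (successors {v, x, z}): φ is true.
For instance, at y:
  At y: ([]q | q) & <>q is true, q is false, so (([]q | q) & <>q) -> q is false.
    At y: []q | q is true, <>q is true, so ([]q | q) & <>q is true.
      At y: []q is true, q is false, so []q | q is true.
      At y: <>q requires q at some successor in {x, z}.
        q holds at x, so <>q is true at y.
Satisfying worlds: {u, v, w, x, z}

5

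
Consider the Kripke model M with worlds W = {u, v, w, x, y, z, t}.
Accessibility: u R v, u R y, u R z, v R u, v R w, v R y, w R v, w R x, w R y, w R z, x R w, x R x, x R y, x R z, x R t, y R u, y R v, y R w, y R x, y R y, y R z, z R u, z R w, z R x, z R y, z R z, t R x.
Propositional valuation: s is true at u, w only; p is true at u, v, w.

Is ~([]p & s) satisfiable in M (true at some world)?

Recall that []ψ holds at a world iff ψ holds at every accessible world, and <>ψ holds iff ψ holds at some accessible world.
Let φ = ~([]p & s). Evaluate φ at each world:
  u (successors {v, y, z}): φ is true.
  v (successors {u, w, y}): φ is true.
  w (successors {v, x, y, z}): φ is true.
  x (successors {w, x, y, z, t}): φ is true.
  y (successors {u, v, w, x, y, z}): φ is true.
  z (successors {u, w, x, y, z}): φ is true.
  t (successors {x}): φ is true.
Detail at u (witness):
  At u: []p & s is false, so ~([]p & s) is true.
    At u: []p is false, s is true, so []p & s is false.
      At u: []p requires p at every successor {v, y, z}.
        p fails at y, so []p is false at u.

Yes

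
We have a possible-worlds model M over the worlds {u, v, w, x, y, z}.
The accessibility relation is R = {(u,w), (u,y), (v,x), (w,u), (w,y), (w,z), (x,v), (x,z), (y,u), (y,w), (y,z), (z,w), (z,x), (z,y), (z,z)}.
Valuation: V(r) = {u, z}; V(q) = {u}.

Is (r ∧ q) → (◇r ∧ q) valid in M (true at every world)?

Let φ = (r ∧ q) → (◇r ∧ q). Evaluate φ at each world:
  u (successors {w, y}): φ is false.
  v (successors {x}): φ is true.
  w (successors {u, y, z}): φ is true.
  x (successors {v, z}): φ is true.
  y (successors {u, w, z}): φ is true.
  z (successors {w, x, y, z}): φ is true.
Detail at u (counterexample):
  At u: r ∧ q is true, ◇r ∧ q is false, so (r ∧ q) → (◇r ∧ q) is false.
    At u: ◇r is false, q is true, so ◇r ∧ q is false.
      At u: ◇r requires r at some successor in {w, y}.
        At w: r is false.
        At y: r is false.
      So ◇r is false at u.

No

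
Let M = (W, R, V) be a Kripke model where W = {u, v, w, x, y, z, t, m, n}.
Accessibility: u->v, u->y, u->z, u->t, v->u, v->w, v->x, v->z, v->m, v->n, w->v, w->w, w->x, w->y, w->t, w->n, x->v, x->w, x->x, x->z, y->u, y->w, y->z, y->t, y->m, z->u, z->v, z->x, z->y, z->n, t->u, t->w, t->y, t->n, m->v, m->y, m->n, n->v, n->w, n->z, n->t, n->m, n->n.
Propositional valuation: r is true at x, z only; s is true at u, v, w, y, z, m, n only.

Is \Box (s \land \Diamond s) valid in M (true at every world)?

Let φ = \Box (s \land \Diamond s). Evaluate φ at each world:
  u (successors {v, y, z, t}): φ is false.
  v (successors {u, w, x, z, m, n}): φ is false.
  w (successors {v, w, x, y, t, n}): φ is false.
  x (successors {v, w, x, z}): φ is false.
  y (successors {u, w, z, t, m}): φ is false.
  z (successors {u, v, x, y, n}): φ is false.
  t (successors {u, w, y, n}): φ is true.
  m (successors {v, y, n}): φ is true.
  n (successors {v, w, z, t, m, n}): φ is false.
Detail at u (counterexample):
  At u: \Box (s \land \Diamond s) requires s \land \Diamond s at every successor {v, y, z, t}.
    s \land \Diamond s fails at t, so \Box (s \land \Diamond s) is false at u.
      At t: s is false, \Diamond s is true, so s \land \Diamond s is false.

No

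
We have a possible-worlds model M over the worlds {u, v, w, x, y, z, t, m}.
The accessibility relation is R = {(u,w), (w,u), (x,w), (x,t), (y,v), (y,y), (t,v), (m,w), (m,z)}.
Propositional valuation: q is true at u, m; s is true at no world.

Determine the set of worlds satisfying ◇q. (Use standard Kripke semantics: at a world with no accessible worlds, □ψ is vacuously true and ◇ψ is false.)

Let φ = ◇q. Evaluate φ at each world:
  u (successors {w}): φ is false.
  v (successors ∅): φ is false.
  w (successors {u}): φ is true.
  x (successors {w, t}): φ is false.
  y (successors {v, y}): φ is false.
  z (successors ∅): φ is false.
  t (successors {v}): φ is false.
  m (successors {w, z}): φ is false.
For instance, at t:
  At t: ◇q requires q at some successor in {v}.
    At v: q is false.
  So ◇q is false at t.
Satisfying worlds: {w}

w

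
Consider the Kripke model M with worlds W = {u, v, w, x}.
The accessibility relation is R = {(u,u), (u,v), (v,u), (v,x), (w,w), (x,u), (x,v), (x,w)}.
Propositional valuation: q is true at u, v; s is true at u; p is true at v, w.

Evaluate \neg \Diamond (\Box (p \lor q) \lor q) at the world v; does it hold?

No

At v: \Diamond (\Box (p \lor q) \lor q) is true, so \neg \Diamond (\Box (p \lor q) \lor q) is false.
  At v: \Diamond (\Box (p \lor q) \lor q) requires \Box (p \lor q) \lor q at some successor in {u, x}.
    \Box (p \lor q) \lor q holds at u, so \Diamond (\Box (p \lor q) \lor q) is true at v.
      At u: \Box (p \lor q) is true, q is true, so \Box (p \lor q) \lor q is true.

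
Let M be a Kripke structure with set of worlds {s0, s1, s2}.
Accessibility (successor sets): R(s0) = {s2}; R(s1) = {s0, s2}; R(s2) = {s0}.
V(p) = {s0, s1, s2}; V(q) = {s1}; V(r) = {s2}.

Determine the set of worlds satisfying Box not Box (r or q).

s0

Let φ = Box not Box (r or q). Evaluate φ at each world:
  s0 (successors {s2}): φ is true.
  s1 (successors {s0, s2}): φ is false.
  s2 (successors {s0}): φ is false.
For instance, at s2:
  At s2: Box not Box (r or q) requires not Box (r or q) at every successor {s0}.
    not Box (r or q) fails at s0, so Box not Box (r or q) is false at s2.
      At s0: Box (r or q) is true, so not Box (r or q) is false.
Satisfying worlds: {s0}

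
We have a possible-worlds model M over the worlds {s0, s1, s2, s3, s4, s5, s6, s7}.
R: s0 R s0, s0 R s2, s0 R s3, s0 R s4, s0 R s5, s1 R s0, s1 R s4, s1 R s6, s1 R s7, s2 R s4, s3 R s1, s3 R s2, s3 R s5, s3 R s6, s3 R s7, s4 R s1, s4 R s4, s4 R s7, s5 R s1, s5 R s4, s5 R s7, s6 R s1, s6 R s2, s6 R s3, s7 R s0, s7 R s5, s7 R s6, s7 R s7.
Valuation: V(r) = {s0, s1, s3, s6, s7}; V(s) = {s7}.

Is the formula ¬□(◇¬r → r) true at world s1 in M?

Yes

At s1: □(◇¬r → r) is false, so ¬□(◇¬r → r) is true.
  At s1: □(◇¬r → r) requires ◇¬r → r at every successor {s0, s4, s6, s7}.
    ◇¬r → r fails at s4, so □(◇¬r → r) is false at s1.
      At s4: ◇¬r is true, r is false, so ◇¬r → r is false.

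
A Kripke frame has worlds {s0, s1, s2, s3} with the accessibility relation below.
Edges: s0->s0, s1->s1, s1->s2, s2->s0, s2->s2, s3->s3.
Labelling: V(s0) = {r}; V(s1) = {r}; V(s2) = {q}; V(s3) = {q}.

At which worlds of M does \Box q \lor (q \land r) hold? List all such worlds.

Let φ = \Box q \lor (q \land r). Evaluate φ at each world:
  s0 (successors {s0}): φ is false.
  s1 (successors {s1, s2}): φ is false.
  s2 (successors {s0, s2}): φ is false.
  s3 (successors {s3}): φ is true.
For instance, at s2:
  At s2: \Box q is false, q \land r is false, so \Box q \lor (q \land r) is false.
    At s2: \Box q requires q at every successor {s0, s2}.
      q fails at s0, so \Box q is false at s2.
Satisfying worlds: {s3}

s3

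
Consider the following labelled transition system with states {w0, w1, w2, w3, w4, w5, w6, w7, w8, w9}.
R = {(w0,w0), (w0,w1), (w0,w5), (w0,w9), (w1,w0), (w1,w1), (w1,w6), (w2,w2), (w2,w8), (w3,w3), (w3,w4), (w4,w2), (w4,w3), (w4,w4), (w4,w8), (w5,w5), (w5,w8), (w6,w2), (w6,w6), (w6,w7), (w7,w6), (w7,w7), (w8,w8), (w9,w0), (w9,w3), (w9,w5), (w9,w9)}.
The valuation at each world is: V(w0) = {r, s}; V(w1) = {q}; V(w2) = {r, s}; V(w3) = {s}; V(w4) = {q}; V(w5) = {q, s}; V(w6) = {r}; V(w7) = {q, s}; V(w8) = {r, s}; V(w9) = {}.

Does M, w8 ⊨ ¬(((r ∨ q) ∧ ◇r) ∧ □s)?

At w8: ((r ∨ q) ∧ ◇r) ∧ □s is true, so ¬(((r ∨ q) ∧ ◇r) ∧ □s) is false.
  At w8: (r ∨ q) ∧ ◇r is true, □s is true, so ((r ∨ q) ∧ ◇r) ∧ □s is true.
    At w8: r ∨ q is true, ◇r is true, so (r ∨ q) ∧ ◇r is true.
      At w8: ◇r requires r at some successor in {w8}.
        r holds at w8, so ◇r is true at w8.
    At w8: □s requires s at every successor {w8}.
      At w8: s is true.
    So □s is true at w8.

No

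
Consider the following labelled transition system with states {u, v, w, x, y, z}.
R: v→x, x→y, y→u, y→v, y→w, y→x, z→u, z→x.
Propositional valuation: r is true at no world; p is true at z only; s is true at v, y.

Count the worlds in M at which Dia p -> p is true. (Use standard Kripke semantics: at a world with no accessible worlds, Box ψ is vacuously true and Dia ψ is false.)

6

Let φ = Dia p -> p. Evaluate φ at each world:
  u (successors ∅): φ is true.
  v (successors {x}): φ is true.
  w (successors ∅): φ is true.
  x (successors {y}): φ is true.
  y (successors {u, v, w, x}): φ is true.
  z (successors {u, x}): φ is true.
For instance, at v:
  At v: Dia p is false, p is false, so Dia p -> p is true.
    At v: Dia p requires p at some successor in {x}.
      At x: p is false.
    So Dia p is false at v.
Satisfying worlds: {u, v, w, x, y, z}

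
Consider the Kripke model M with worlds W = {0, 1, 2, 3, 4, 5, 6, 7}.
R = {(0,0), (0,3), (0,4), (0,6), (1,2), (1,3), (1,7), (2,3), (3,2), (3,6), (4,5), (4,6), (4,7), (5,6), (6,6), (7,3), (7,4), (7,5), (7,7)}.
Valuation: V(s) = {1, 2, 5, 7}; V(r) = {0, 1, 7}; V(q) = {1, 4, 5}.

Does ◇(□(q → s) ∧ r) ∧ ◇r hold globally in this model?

No

Let φ = ◇(□(q → s) ∧ r) ∧ ◇r. Evaluate φ at each world:
  0 (successors {0, 3, 4, 6}): φ is false.
  1 (successors {2, 3, 7}): φ is false.
  2 (successors {3}): φ is false.
  3 (successors {2, 6}): φ is false.
  4 (successors {5, 6, 7}): φ is false.
  5 (successors {6}): φ is false.
  6 (successors {6}): φ is false.
  7 (successors {3, 4, 5, 7}): φ is false.
Detail at 0 (counterexample):
  At 0: ◇(□(q → s) ∧ r) is false, ◇r is true, so ◇(□(q → s) ∧ r) ∧ ◇r is false.
    At 0: ◇(□(q → s) ∧ r) requires □(q → s) ∧ r at some successor in {0, 3, 4, 6}.
      At 0: □(q → s) ∧ r is false.
      At 3: □(q → s) ∧ r is false.
      At 4: □(q → s) ∧ r is false.
      At 6: □(q → s) ∧ r is false.
    So ◇(□(q → s) ∧ r) is false at 0.
    At 0: ◇r requires r at some successor in {0, 3, 4, 6}.
      r holds at 0, so ◇r is true at 0.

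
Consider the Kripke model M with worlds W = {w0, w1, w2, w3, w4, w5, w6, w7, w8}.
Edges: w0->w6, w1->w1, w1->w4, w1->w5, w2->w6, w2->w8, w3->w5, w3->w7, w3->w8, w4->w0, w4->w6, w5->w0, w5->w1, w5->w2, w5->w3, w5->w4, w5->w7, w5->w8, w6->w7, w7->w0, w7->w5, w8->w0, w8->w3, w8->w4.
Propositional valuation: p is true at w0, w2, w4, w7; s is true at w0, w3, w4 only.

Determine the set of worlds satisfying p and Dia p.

w4, w7

Let φ = p and Dia p. Evaluate φ at each world:
  w0 (successors {w6}): φ is false.
  w1 (successors {w1, w4, w5}): φ is false.
  w2 (successors {w6, w8}): φ is false.
  w3 (successors {w5, w7, w8}): φ is false.
  w4 (successors {w0, w6}): φ is true.
  w5 (successors {w0, w1, w2, w3, w4, w7, w8}): φ is false.
  w6 (successors {w7}): φ is false.
  w7 (successors {w0, w5}): φ is true.
  w8 (successors {w0, w3, w4}): φ is false.
For instance, at w3:
  At w3: p is false, Dia p is true, so p and Dia p is false.
    At w3: Dia p requires p at some successor in {w5, w7, w8}.
      p holds at w7, so Dia p is true at w3.
Satisfying worlds: {w4, w7}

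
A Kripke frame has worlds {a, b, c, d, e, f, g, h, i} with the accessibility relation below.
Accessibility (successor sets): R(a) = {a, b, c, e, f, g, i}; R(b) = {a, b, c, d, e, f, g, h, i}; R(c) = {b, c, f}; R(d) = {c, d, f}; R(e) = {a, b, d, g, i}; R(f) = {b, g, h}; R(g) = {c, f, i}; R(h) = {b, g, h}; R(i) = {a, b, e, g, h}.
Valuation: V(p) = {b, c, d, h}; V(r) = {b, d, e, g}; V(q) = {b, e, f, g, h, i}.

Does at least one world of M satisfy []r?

Let φ = []r. Evaluate φ at each world:
  a (successors {a, b, c, e, f, g, i}): φ is false.
  b (successors {a, b, c, d, e, f, g, h, i}): φ is false.
  c (successors {b, c, f}): φ is false.
  d (successors {c, d, f}): φ is false.
  e (successors {a, b, d, g, i}): φ is false.
  f (successors {b, g, h}): φ is false.
  g (successors {c, f, i}): φ is false.
  h (successors {b, g, h}): φ is false.
  i (successors {a, b, e, g, h}): φ is false.
For instance, at g:
  At g: []r requires r at every successor {c, f, i}.
    r fails at c, so []r is false at g.

No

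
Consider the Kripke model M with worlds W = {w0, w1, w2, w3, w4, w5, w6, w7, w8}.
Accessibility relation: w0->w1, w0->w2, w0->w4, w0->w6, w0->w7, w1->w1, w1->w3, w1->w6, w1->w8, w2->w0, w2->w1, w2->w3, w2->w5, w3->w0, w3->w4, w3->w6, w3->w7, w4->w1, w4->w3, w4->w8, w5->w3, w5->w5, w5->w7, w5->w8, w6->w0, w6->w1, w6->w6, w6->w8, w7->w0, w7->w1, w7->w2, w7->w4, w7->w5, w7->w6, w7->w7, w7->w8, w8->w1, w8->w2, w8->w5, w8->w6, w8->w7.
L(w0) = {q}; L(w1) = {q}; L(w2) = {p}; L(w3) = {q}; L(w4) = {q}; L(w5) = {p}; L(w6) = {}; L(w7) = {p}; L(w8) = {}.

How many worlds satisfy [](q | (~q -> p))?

Recall that []ψ holds at a world iff ψ holds at every accessible world, and <>ψ holds iff ψ holds at some accessible world.
Let φ = [](q | (~q -> p)). Evaluate φ at each world:
  w0 (successors {w1, w2, w4, w6, w7}): φ is false.
  w1 (successors {w1, w3, w6, w8}): φ is false.
  w2 (successors {w0, w1, w3, w5}): φ is true.
  w3 (successors {w0, w4, w6, w7}): φ is false.
  w4 (successors {w1, w3, w8}): φ is false.
  w5 (successors {w3, w5, w7, w8}): φ is false.
  w6 (successors {w0, w1, w6, w8}): φ is false.
  w7 (successors {w0, w1, w2, w4, w5, w6, w7, w8}): φ is false.
  w8 (successors {w1, w2, w5, w6, w7}): φ is false.
For instance, at w5:
  At w5: [](q | (~q -> p)) requires q | (~q -> p) at every successor {w3, w5, w7, w8}.
    q | (~q -> p) fails at w8, so [](q | (~q -> p)) is false at w5.
Satisfying worlds: {w2}

1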